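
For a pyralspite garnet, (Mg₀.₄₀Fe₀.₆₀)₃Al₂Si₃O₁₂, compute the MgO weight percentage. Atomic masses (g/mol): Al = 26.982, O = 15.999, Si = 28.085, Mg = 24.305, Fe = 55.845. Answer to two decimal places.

Formula mass = 459.894 g/mol.
1.20 Mg → 1.2000 mol MgO per formula unit; M(MgO) = 40.304, so MgO mass = 48.365 g.
48.365/459.894 × 100 = 10.52 wt%.

10.52 wt%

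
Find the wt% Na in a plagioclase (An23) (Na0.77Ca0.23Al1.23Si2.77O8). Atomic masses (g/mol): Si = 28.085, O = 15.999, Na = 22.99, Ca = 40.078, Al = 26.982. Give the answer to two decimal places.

Molar mass of Na0.77Ca0.23Al1.23Si2.77O8: 0.77×22.99 + 0.23×40.078 + 1.23×26.982 + 2.77×28.085 + 8×15.999 = 265.896 g/mol.
Mass of Na per formula unit: 0.77 × 22.99 = 17.702 g.
Weight fraction Na = 17.702 / 265.896 = 0.0666.

6.66 weight percent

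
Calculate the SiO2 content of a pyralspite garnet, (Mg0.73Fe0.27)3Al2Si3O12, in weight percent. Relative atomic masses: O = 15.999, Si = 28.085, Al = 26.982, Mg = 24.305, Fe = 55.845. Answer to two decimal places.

42.05 wt%

M((Mg0.73Fe0.27)3Al2Si3O12) = 428.669 g/mol; M(SiO2) = 60.083 g/mol.
Moles SiO2 per formula unit = 3 Si ÷ 1 = 3.0000.
SiO2 fraction = (3.0000 × 60.083) / 428.669 = 180.249/428.669 = 0.4205.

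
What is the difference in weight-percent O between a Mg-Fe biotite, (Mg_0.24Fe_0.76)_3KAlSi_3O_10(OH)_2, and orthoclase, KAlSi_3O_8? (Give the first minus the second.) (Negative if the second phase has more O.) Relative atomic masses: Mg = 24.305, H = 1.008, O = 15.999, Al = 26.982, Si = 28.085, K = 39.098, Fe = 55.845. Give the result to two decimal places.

M((Mg_0.24Fe_0.76)_3KAlSi_3O_10(OH)_2) = 489.165 g/mol, so wt% O = 191.988/489.165 × 100 = 39.25%.
M(KAlSi_3O_8) = 278.327 g/mol, so wt% O = 127.992/278.327 × 100 = 45.99%.
39.25 − 45.99 = -6.74 pp.

-6.74 percentage points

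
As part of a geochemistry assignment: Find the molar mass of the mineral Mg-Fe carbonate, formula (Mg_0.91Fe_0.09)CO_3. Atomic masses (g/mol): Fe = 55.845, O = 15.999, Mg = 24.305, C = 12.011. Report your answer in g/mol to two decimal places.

87.15 g/mol

The formula mass is the sum 0.91*24.305 + 0.09*55.845 + 1*12.011 + 3*15.999.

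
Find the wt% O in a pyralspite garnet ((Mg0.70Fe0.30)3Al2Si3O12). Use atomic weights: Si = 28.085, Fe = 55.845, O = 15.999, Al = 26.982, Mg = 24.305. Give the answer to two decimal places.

M((Mg0.70Fe0.30)3Al2Si3O12) = 431.508 g/mol.
O contributes 12 × 15.999 = 191.988 g per mole.
191.988/431.508 = 0.4449 → 44.49%.

44.49 mass %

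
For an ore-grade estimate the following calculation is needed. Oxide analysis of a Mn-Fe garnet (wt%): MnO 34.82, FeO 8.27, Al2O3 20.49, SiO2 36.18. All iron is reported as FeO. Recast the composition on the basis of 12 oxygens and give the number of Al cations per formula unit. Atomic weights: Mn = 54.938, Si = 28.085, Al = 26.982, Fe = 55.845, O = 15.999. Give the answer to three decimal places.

1.999 Al apfu

MnO (M=70.937): mol = 0.49086; Mn = 0.49086, O = 0.49086.
FeO (M=71.844): mol = 0.11511; Fe = 0.11511, O = 0.11511.
Al2O3 (M=101.961): mol = 0.20096; Al = 0.40192, O = 0.60288.
SiO2 (M=60.083): mol = 0.60217; Si = 0.60217, O = 1.20434.
ΣO = 2.41319; factor = 12/ΣO = 4.97267.
Al apfu = 0.40192 × 4.97267 = 1.999.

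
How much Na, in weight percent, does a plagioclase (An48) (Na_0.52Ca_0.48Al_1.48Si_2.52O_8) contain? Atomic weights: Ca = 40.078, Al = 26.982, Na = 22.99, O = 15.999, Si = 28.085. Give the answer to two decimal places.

M(Na_0.52Ca_0.48Al_1.48Si_2.52O_8) = 269.892 g/mol.
Na contributes 0.52 × 22.99 = 11.955 g per mole.
11.955/269.892 = 0.0443 → 4.43%.

4.43 weight percent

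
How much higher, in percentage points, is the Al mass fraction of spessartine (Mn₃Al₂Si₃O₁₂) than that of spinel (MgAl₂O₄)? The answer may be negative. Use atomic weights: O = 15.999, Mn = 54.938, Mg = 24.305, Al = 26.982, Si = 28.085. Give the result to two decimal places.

M(Mn₃Al₂Si₃O₁₂) = 495.021 g/mol, so wt% Al = 53.964/495.021 × 100 = 10.90%.
M(MgAl₂O₄) = 142.265 g/mol, so wt% Al = 53.964/142.265 × 100 = 37.93%.
10.90 − 37.93 = -27.03 pp.

-27.03 percentage points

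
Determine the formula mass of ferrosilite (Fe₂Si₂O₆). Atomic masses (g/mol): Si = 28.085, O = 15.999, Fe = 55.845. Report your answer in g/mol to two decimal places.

M = 2*55.845 + 2*28.085 + 6*15.999

263.85 g/mol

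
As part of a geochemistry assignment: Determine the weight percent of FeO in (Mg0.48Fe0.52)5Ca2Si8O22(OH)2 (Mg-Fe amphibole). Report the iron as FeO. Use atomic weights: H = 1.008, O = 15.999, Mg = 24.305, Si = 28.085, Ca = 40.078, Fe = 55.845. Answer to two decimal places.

20.89 wt%

Molar mass of (Mg0.48Fe0.52)5Ca2Si8O22(OH)2 = 2.40×24.305 + 2.60×55.845 + 2×40.078 + 8×28.085 + 24×15.999 + 2×1.008 = 894.357 g/mol.
Each formula unit contains 2.60 Fe, equivalent to 2.60/1 = 2.6000 mol FeO.
M(FeO) = 1×55.845 + 1×15.999 = 71.844 g/mol.
Mass of FeO per formula unit = 2.6000 × 71.844 = 186.794 g.
FeO wt% = 186.794 / 894.357 × 100 = 20.89%.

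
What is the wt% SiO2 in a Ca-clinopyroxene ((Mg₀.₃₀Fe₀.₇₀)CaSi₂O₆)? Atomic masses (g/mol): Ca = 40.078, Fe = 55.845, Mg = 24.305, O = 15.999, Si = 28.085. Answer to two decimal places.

50.36 wt%

Formula mass = 238.625 g/mol.
2 Si → 2.0000 mol SiO2 per formula unit; M(SiO2) = 60.083, so SiO2 mass = 120.166 g.
120.166/238.625 × 100 = 50.36 wt%.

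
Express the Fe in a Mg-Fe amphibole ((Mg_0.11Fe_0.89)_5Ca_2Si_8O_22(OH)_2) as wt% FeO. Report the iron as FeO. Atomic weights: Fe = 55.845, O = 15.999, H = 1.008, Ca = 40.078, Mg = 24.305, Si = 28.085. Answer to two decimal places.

33.56 wt%

Formula mass = 952.706 g/mol.
4.45 Fe → 4.4500 mol FeO per formula unit; M(FeO) = 71.844, so FeO mass = 319.706 g.
319.706/952.706 × 100 = 33.56 wt%.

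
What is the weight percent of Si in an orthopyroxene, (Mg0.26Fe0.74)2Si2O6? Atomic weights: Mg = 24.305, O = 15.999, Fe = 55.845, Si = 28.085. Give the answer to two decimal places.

22.70 mass %

Formula mass = 0.52·24.305 + 1.48·55.845 + 2·28.085 + 6·15.999 = 247.453 g/mol, of which 56.170 g is Si.
So Si makes up 56.170/247.453 = 0.2270 of the mass, i.e. 22.70%.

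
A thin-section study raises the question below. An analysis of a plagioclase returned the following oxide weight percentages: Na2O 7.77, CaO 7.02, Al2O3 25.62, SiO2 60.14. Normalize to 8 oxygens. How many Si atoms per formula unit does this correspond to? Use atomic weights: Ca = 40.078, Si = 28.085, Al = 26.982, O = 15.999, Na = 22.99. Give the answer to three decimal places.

Na2O (M=61.979): mol = 0.12537; Na = 0.25074, O = 0.12537.
CaO (M=56.077): mol = 0.12519; Ca = 0.12519, O = 0.12519.
Al2O3 (M=101.961): mol = 0.25127; Al = 0.50254, O = 0.75381.
SiO2 (M=60.083): mol = 1.00095; Si = 1.00095, O = 2.00190.
ΣO = 3.00627; factor = 8/ΣO = 2.66110.
Si apfu = 1.00095 × 2.66110 = 2.664.

2.664 Si apfu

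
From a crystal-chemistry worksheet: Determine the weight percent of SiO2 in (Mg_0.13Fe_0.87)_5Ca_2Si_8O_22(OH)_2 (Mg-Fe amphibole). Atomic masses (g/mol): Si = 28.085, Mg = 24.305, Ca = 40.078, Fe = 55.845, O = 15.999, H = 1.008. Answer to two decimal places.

M((Mg_0.13Fe_0.87)_5Ca_2Si_8O_22(OH)_2) = 949.552 g/mol; M(SiO2) = 60.083 g/mol.
Moles SiO2 per formula unit = 8 Si ÷ 1 = 8.0000.
SiO2 fraction = (8.0000 × 60.083) / 949.552 = 480.664/949.552 = 0.5062.

50.62 wt%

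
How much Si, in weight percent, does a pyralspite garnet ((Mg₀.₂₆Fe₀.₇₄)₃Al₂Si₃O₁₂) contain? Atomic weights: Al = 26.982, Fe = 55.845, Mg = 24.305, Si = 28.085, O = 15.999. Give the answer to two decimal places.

17.81 weight percent

Formula mass = 0.78*24.305 + 2.22*55.845 + 2*26.982 + 3*28.085 + 12*15.999 = 473.141 g/mol, of which 84.255 g is Si.
So Si makes up 84.255/473.141 = 0.1781 of the mass, i.e. 17.81%.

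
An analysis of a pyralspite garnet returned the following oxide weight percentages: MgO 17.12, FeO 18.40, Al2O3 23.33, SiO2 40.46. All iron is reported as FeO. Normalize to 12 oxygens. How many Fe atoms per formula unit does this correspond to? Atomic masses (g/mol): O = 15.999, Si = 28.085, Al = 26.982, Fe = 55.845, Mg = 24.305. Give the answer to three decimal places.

1.132 Fe apfu

MgO (M=40.304): mol = 0.42477; Mg = 0.42477, O = 0.42477.
FeO (M=71.844): mol = 0.25611; Fe = 0.25611, O = 0.25611.
Al2O3 (M=101.961): mol = 0.22881; Al = 0.45762, O = 0.68643.
SiO2 (M=60.083): mol = 0.67340; Si = 0.67340, O = 1.34680.
ΣO = 2.71411; factor = 12/ΣO = 4.42134.
Fe apfu = 0.25611 × 4.42134 = 1.132.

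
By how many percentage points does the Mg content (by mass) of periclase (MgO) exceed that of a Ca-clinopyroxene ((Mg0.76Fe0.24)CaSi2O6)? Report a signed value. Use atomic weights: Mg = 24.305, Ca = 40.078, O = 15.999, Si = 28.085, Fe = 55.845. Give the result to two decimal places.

Mg in MgO: molar mass 40.304 g/mol; 1×24.305 = 24.305 g → 60.30 wt%.
Mg in (Mg0.76Fe0.24)CaSi2O6: molar mass 224.117 g/mol; 0.76×24.305 = 18.472 g → 8.24 wt%.
Difference = 60.30 − 8.24 = 52.06 percentage points.

52.06 percentage points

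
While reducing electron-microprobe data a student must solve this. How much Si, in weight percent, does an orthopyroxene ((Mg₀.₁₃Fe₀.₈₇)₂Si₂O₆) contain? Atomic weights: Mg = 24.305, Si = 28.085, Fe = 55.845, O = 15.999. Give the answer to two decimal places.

21.97 weight percent

Molar mass of (Mg₀.₁₃Fe₀.₈₇)₂Si₂O₆: 0.26×24.305 + 1.74×55.845 + 2×28.085 + 6×15.999 = 255.654 g/mol.
Mass of Si per formula unit: 2 × 28.085 = 56.170 g.
Weight fraction Si = 56.170 / 255.654 = 0.2197.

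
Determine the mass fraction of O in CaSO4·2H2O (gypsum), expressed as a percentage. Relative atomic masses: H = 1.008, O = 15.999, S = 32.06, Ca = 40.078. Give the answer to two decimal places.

Molar mass of CaSO4·2H2O: 1·40.078 + 1·32.06 + 6·15.999 + 4·1.008 = 172.164 g/mol.
Mass of O per formula unit: 6 × 15.999 = 95.994 g.
Weight fraction O = 95.994 / 172.164 = 0.5576.

55.76 weight percent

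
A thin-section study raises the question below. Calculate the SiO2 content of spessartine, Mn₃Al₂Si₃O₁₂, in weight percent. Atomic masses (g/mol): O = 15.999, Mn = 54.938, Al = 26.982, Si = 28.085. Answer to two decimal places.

Molar mass of Mn₃Al₂Si₃O₁₂ = 3×54.938 + 2×26.982 + 3×28.085 + 12×15.999 = 495.021 g/mol.
Each formula unit contains 3 Si, equivalent to 3/1 = 3.0000 mol SiO2.
M(SiO2) = 1×28.085 + 2×15.999 = 60.083 g/mol.
Mass of SiO2 per formula unit = 3.0000 × 60.083 = 180.249 g.
SiO2 wt% = 180.249 / 495.021 × 100 = 36.41%.

36.41 wt%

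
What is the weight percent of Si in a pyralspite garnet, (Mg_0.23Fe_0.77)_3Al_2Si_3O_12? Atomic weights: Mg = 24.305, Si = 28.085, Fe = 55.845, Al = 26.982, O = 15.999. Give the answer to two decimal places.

Molar mass of (Mg_0.23Fe_0.77)_3Al_2Si_3O_12: 0.69×24.305 + 2.31×55.845 + 2×26.982 + 3×28.085 + 12×15.999 = 475.979 g/mol.
Mass of Si per formula unit: 3 × 28.085 = 84.255 g.
Weight fraction Si = 84.255 / 475.979 = 0.1770.

17.70 wt%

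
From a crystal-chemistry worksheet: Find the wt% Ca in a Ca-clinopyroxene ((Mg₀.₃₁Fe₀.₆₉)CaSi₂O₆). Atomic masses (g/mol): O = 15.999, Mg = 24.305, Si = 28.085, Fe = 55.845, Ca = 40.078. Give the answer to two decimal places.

16.82 mass %

Formula mass = 0.31×24.305 + 0.69×55.845 + 1×40.078 + 2×28.085 + 6×15.999 = 238.310 g/mol, of which 40.078 g is Ca.
So Ca makes up 40.078/238.310 = 0.1682 of the mass, i.e. 16.82%.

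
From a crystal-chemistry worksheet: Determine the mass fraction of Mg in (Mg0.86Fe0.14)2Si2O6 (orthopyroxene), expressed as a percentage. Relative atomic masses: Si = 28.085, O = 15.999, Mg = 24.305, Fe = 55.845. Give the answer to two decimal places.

M((Mg0.86Fe0.14)2Si2O6) = 209.605 g/mol.
Mg contributes 1.72 × 24.305 = 41.805 g per mole.
41.805/209.605 = 0.1994 → 19.94%.

19.94 mass %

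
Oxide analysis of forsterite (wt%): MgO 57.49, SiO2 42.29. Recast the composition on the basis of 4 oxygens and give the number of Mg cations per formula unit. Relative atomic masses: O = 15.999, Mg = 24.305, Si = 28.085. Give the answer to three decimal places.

2.013 Mg apfu

57.49 wt% MgO ÷ 40.304 g/mol = 1.42641 mol, giving 1.42641 Mg and 1.42641 O.
42.29 wt% SiO2 ÷ 60.083 g/mol = 0.70386 mol, giving 0.70386 Si and 1.40772 O.
Oxygen sums to 2.83413; scaling by 4/2.83413 = 1.41137 puts the formula on 4 O.
Mg: 1.42641 × 1.41137 = 2.013 atoms per formula unit.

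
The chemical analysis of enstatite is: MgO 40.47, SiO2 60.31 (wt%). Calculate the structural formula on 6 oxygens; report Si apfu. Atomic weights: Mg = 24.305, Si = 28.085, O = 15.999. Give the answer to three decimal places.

MgO (M=40.304): mol = 1.00412; Mg = 1.00412, O = 1.00412.
SiO2 (M=60.083): mol = 1.00378; Si = 1.00378, O = 2.00756.
ΣO = 3.01168; factor = 6/ΣO = 1.99224.
Si apfu = 1.00378 × 1.99224 = 2.000.

2.000 Si apfu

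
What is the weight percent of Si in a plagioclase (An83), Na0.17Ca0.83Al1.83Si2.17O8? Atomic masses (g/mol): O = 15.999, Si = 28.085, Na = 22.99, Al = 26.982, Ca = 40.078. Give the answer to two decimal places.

Molar mass of Na0.17Ca0.83Al1.83Si2.17O8: 0.17*22.99 + 0.83*40.078 + 1.83*26.982 + 2.17*28.085 + 8*15.999 = 275.487 g/mol.
Mass of Si per formula unit: 2.17 × 28.085 = 60.944 g.
Weight fraction Si = 60.944 / 275.487 = 0.2212.

22.12 mass %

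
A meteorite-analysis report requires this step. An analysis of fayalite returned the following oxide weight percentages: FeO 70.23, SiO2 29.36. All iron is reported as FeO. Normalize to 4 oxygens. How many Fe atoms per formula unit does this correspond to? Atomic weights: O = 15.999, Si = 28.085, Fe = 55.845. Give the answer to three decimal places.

FeO (M=71.844): mol = 0.97753; Fe = 0.97753, O = 0.97753.
SiO2 (M=60.083): mol = 0.48866; Si = 0.48866, O = 0.97732.
ΣO = 1.95485; factor = 4/ΣO = 2.04619.
Fe apfu = 0.97753 × 2.04619 = 2.000.

2.000 Fe apfu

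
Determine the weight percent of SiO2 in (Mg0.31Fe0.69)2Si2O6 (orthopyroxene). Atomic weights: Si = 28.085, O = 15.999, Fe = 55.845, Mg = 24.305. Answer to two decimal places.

49.19 wt%

Molar mass of (Mg0.31Fe0.69)2Si2O6 = 0.62·24.305 + 1.38·55.845 + 2·28.085 + 6·15.999 = 244.299 g/mol.
Each formula unit contains 2 Si, equivalent to 2/1 = 2.0000 mol SiO2.
M(SiO2) = 1×28.085 + 2×15.999 = 60.083 g/mol.
Mass of SiO2 per formula unit = 2.0000 × 60.083 = 120.166 g.
SiO2 wt% = 120.166 / 244.299 × 100 = 49.19%.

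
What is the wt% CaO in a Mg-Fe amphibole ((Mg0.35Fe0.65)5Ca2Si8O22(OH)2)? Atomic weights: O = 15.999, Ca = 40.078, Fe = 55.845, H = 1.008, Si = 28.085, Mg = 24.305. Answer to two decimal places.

12.26 wt%

Molar mass of (Mg0.35Fe0.65)5Ca2Si8O22(OH)2 = 1.75×24.305 + 3.25×55.845 + 2×40.078 + 8×28.085 + 24×15.999 + 2×1.008 = 914.858 g/mol.
Each formula unit contains 2 Ca, equivalent to 2/1 = 2.0000 mol CaO.
M(CaO) = 1×40.078 + 1×15.999 = 56.077 g/mol.
Mass of CaO per formula unit = 2.0000 × 56.077 = 112.154 g.
CaO wt% = 112.154 / 914.858 × 100 = 12.26%.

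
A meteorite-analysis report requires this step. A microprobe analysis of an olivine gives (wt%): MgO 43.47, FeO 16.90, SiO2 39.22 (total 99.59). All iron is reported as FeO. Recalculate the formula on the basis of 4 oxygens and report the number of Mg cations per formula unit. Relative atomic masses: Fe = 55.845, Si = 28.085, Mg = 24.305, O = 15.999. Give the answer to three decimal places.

1.647 Mg apfu

MgO: 43.47/40.304 = 1.07855 mol → 1.07855 mol Mg, 1.07855 mol O.
FeO: 16.90/71.844 = 0.23523 mol → 0.23523 mol Fe, 0.23523 mol O.
SiO2: 39.22/60.083 = 0.65276 mol → 0.65276 mol Si, 1.30552 mol O.
Total oxygen = 2.61930 mol. Normalization factor = 4/2.61930 = 1.52713.
Mg per 4 O = 1.07855 × 1.52713 = 1.647.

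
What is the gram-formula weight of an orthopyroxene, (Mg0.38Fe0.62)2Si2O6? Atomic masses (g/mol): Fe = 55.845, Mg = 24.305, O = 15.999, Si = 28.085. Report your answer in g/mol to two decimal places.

239.88 g/mol

M = 0.76*24.305 + 1.24*55.845 + 2*28.085 + 6*15.999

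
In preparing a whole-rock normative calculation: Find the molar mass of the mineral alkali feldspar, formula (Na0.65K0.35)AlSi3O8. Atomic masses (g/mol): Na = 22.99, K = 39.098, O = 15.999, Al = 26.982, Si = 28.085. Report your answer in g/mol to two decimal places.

267.86 g/mol

Na: 0.65 × 22.99 = 14.9435
K: 0.35 × 39.098 = 13.6843
Al: 1 × 26.982 = 26.9820
Si: 3 × 28.085 = 84.2550
O: 8 × 15.999 = 127.9920
Summing the contributions gives the formula mass.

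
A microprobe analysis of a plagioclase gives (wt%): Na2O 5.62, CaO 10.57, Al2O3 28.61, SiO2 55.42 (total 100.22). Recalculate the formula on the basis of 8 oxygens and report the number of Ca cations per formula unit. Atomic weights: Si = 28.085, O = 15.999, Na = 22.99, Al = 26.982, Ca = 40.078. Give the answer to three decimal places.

0.508 Ca apfu

Na2O (M=61.979): mol = 0.09068; Na = 0.18136, O = 0.09068.
CaO (M=56.077): mol = 0.18849; Ca = 0.18849, O = 0.18849.
Al2O3 (M=101.961): mol = 0.28060; Al = 0.56120, O = 0.84180.
SiO2 (M=60.083): mol = 0.92239; Si = 0.92239, O = 1.84478.
ΣO = 2.96575; factor = 8/ΣO = 2.69746.
Ca apfu = 0.18849 × 2.69746 = 0.508.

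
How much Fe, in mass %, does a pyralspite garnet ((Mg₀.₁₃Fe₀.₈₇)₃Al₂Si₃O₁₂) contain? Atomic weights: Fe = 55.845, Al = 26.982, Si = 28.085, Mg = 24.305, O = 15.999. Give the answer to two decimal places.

30.03 mass %

Molar mass of (Mg₀.₁₃Fe₀.₈₇)₃Al₂Si₃O₁₂: 0.39×24.305 + 2.61×55.845 + 2×26.982 + 3×28.085 + 12×15.999 = 485.441 g/mol.
Mass of Fe per formula unit: 2.61 × 55.845 = 145.755 g.
Weight fraction Fe = 145.755 / 485.441 = 0.3003.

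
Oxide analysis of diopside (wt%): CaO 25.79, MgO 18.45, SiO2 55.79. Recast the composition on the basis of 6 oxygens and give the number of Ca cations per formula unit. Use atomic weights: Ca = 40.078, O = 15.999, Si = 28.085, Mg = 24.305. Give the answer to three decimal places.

CaO (M=56.077): mol = 0.45990; Ca = 0.45990, O = 0.45990.
MgO (M=40.304): mol = 0.45777; Mg = 0.45777, O = 0.45777.
SiO2 (M=60.083): mol = 0.92855; Si = 0.92855, O = 1.85710.
ΣO = 2.77477; factor = 6/ΣO = 2.16234.
Ca apfu = 0.45990 × 2.16234 = 0.994.

0.994 Ca apfu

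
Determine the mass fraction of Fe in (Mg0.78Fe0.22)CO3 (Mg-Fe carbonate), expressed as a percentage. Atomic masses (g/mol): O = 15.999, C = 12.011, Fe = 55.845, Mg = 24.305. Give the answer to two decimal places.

Formula mass = 0.78*24.305 + 0.22*55.845 + 1*12.011 + 3*15.999 = 91.252 g/mol, of which 12.286 g is Fe.
So Fe makes up 12.286/91.252 = 0.1346 of the mass, i.e. 13.46%.

13.46 wt%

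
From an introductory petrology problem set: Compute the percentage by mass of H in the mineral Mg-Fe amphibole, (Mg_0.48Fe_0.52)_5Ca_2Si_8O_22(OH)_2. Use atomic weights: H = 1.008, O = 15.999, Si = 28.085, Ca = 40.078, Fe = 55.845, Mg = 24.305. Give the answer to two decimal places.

0.23 wt%

Molar mass of (Mg_0.48Fe_0.52)_5Ca_2Si_8O_22(OH)_2: 2.40·24.305 + 2.60·55.845 + 2·40.078 + 8·28.085 + 24·15.999 + 2·1.008 = 894.357 g/mol.
Mass of H per formula unit: 2 × 1.008 = 2.016 g.
Weight fraction H = 2.016 / 894.357 = 0.0023.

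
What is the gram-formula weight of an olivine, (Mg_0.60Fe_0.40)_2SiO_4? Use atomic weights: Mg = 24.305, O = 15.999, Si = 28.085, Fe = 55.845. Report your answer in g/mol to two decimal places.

165.92 g/mol

Mg: 1.20 × 24.305 = 29.1660
Fe: 0.80 × 55.845 = 44.6760
Si: 1 × 28.085 = 28.0850
O: 4 × 15.999 = 63.9960
Summing the contributions gives the formula mass.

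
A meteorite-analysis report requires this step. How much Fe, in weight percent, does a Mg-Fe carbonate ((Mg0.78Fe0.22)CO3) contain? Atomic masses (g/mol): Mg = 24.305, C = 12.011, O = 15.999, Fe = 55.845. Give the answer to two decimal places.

13.46 weight percent

Formula mass = 0.78·24.305 + 0.22·55.845 + 1·12.011 + 3·15.999 = 91.252 g/mol, of which 12.286 g is Fe.
So Fe makes up 12.286/91.252 = 0.1346 of the mass, i.e. 13.46%.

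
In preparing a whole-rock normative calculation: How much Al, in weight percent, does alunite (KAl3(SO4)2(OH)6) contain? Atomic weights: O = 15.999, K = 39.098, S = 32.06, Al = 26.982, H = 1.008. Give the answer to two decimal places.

19.54 weight percent

M(KAl3(SO4)2(OH)6) = 414.198 g/mol.
Al contributes 3 × 26.982 = 80.946 g per mole.
80.946/414.198 = 0.1954 → 19.54%.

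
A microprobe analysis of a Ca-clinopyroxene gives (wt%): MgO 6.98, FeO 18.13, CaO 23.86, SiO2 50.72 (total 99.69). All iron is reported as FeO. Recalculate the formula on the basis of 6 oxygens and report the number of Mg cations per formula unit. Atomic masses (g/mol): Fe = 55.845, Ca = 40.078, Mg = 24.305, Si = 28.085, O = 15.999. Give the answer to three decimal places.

MgO (M=40.304): mol = 0.17318; Mg = 0.17318, O = 0.17318.
FeO (M=71.844): mol = 0.25235; Fe = 0.25235, O = 0.25235.
CaO (M=56.077): mol = 0.42549; Ca = 0.42549, O = 0.42549.
SiO2 (M=60.083): mol = 0.84417; Si = 0.84417, O = 1.68834.
ΣO = 2.53936; factor = 6/ΣO = 2.36280.
Mg apfu = 0.17318 × 2.36280 = 0.409.

0.409 Mg apfu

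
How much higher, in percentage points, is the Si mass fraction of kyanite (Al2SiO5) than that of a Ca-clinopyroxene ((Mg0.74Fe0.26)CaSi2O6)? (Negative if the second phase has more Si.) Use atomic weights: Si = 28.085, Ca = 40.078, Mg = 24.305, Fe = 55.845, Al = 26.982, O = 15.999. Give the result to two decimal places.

M(Al2SiO5) = 162.044 g/mol, so wt% Si = 28.085/162.044 × 100 = 17.33%.
M((Mg0.74Fe0.26)CaSi2O6) = 224.747 g/mol, so wt% Si = 56.170/224.747 × 100 = 24.99%.
17.33 − 24.99 = -7.66 pp.

-7.66 percentage points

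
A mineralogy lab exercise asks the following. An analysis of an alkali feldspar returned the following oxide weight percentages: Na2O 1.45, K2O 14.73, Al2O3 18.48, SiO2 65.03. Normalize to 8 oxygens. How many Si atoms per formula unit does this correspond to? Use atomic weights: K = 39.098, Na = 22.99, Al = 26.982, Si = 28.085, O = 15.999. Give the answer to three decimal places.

Na2O (M=61.979): mol = 0.02340; Na = 0.04680, O = 0.02340.
K2O (M=94.195): mol = 0.15638; K = 0.31276, O = 0.15638.
Al2O3 (M=101.961): mol = 0.18125; Al = 0.36250, O = 0.54375.
SiO2 (M=60.083): mol = 1.08234; Si = 1.08234, O = 2.16468.
ΣO = 2.88821; factor = 8/ΣO = 2.76988.
Si apfu = 1.08234 × 2.76988 = 2.998.

2.998 Si apfu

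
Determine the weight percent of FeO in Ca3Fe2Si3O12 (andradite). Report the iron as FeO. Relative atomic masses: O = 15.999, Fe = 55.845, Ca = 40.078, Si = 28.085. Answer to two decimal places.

28.28 wt%

M(Ca3Fe2Si3O12) = 508.167 g/mol; M(FeO) = 71.844 g/mol.
Moles FeO per formula unit = 2 Fe ÷ 1 = 2.0000.
FeO fraction = (2.0000 × 71.844) / 508.167 = 143.688/508.167 = 0.2828.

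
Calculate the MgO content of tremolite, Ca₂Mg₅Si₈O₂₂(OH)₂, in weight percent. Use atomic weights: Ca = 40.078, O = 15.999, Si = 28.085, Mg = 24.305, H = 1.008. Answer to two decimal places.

24.81 wt%

Formula mass = 812.353 g/mol.
5 Mg → 5.0000 mol MgO per formula unit; M(MgO) = 40.304, so MgO mass = 201.520 g.
201.520/812.353 × 100 = 24.81 wt%.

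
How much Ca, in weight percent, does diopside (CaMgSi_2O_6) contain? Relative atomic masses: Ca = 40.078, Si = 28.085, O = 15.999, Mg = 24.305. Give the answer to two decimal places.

Formula mass = 1·40.078 + 1·24.305 + 2·28.085 + 6·15.999 = 216.547 g/mol, of which 40.078 g is Ca.
So Ca makes up 40.078/216.547 = 0.1851 of the mass, i.e. 18.51%.

18.51 weight percent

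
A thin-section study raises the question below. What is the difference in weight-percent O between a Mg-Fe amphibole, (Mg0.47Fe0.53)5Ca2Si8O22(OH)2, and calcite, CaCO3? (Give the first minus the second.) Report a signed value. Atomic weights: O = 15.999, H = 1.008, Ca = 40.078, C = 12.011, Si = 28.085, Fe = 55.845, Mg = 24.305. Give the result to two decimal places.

First mineral: 383.976 g O in 895.934 g formula = 42.86 wt% O.
Second mineral: 47.997 g O in 100.086 g formula = 47.96 wt% O.
42.86% − 47.96% gives a difference of -5.10 percentage points.

-5.10 percentage points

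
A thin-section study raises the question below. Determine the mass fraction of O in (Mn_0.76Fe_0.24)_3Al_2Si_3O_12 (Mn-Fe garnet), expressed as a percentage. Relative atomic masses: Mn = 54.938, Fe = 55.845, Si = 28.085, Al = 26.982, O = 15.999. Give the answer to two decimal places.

Molar mass of (Mn_0.76Fe_0.24)_3Al_2Si_3O_12: 2.28*54.938 + 0.72*55.845 + 2*26.982 + 3*28.085 + 12*15.999 = 495.674 g/mol.
Mass of O per formula unit: 12 × 15.999 = 191.988 g.
Weight fraction O = 191.988 / 495.674 = 0.3873.

38.73 mass %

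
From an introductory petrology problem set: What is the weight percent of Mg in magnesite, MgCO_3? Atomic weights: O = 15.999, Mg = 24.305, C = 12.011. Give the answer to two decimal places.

Formula mass = 1·24.305 + 1·12.011 + 3·15.999 = 84.313 g/mol, of which 24.305 g is Mg.
So Mg makes up 24.305/84.313 = 0.2883 of the mass, i.e. 28.83%.

28.83 weight percent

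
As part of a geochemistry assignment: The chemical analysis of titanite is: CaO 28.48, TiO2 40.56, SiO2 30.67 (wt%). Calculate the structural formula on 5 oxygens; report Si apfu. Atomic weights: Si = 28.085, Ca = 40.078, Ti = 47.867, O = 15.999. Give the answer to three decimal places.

CaO (M=56.077): mol = 0.50787; Ca = 0.50787, O = 0.50787.
TiO2 (M=79.865): mol = 0.50786; Ti = 0.50786, O = 1.01572.
SiO2 (M=60.083): mol = 0.51046; Si = 0.51046, O = 1.02092.
ΣO = 2.54451; factor = 5/ΣO = 1.96501.
Si apfu = 0.51046 × 1.96501 = 1.003.

1.003 Si apfu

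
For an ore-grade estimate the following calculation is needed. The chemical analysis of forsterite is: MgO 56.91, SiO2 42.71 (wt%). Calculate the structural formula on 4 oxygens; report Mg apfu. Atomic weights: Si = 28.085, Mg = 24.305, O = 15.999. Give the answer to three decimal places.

1.993 Mg apfu

MgO (M=40.304): mol = 1.41202; Mg = 1.41202, O = 1.41202.
SiO2 (M=60.083): mol = 0.71085; Si = 0.71085, O = 1.42170.
ΣO = 2.83372; factor = 4/ΣO = 1.41157.
Mg apfu = 1.41202 × 1.41157 = 1.993.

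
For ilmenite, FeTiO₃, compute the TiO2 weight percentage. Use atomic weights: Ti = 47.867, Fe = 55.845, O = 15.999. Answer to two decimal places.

Formula mass = 151.709 g/mol.
1 Ti → 1.0000 mol TiO2 per formula unit; M(TiO2) = 79.865, so TiO2 mass = 79.865 g.
79.865/151.709 × 100 = 52.64 wt%.

52.64 wt%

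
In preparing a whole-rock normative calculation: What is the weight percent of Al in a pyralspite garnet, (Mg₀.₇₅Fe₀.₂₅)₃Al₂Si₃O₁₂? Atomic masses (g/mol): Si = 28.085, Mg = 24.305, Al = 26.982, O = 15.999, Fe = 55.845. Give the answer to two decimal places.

M((Mg₀.₇₅Fe₀.₂₅)₃Al₂Si₃O₁₂) = 426.777 g/mol.
Al contributes 2 × 26.982 = 53.964 g per mole.
53.964/426.777 = 0.1264 → 12.64%.

12.64 mass %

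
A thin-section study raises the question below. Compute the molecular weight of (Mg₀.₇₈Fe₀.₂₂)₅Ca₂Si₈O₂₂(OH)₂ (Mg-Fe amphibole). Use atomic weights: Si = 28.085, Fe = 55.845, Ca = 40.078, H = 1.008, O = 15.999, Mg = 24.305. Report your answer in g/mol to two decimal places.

847.05 g/mol

Mg: 3.90 × 24.305 = 94.7895
Fe: 1.10 × 55.845 = 61.4295
Ca: 2 × 40.078 = 80.1560
Si: 8 × 28.085 = 224.6800
O: 24 × 15.999 = 383.9760
H: 2 × 1.008 = 2.0160
Summing the contributions gives the formula mass.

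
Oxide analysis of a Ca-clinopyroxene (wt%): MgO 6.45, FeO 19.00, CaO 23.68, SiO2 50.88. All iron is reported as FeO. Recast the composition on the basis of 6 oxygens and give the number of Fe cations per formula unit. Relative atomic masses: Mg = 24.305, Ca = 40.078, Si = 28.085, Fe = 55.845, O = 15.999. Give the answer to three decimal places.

6.45 wt% MgO ÷ 40.304 g/mol = 0.16003 mol, giving 0.16003 Mg and 0.16003 O.
19.00 wt% FeO ÷ 71.844 g/mol = 0.26446 mol, giving 0.26446 Fe and 0.26446 O.
23.68 wt% CaO ÷ 56.077 g/mol = 0.42228 mol, giving 0.42228 Ca and 0.42228 O.
50.88 wt% SiO2 ÷ 60.083 g/mol = 0.84683 mol, giving 0.84683 Si and 1.69366 O.
Oxygen sums to 2.54043; scaling by 6/2.54043 = 2.36180 puts the formula on 6 O.
Fe: 0.26446 × 2.36180 = 0.625 atoms per formula unit.

0.625 Fe apfu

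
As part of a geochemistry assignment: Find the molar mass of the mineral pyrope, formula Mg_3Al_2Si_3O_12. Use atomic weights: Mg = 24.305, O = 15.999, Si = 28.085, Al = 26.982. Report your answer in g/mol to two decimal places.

The formula mass is the sum 3(24.305) + 2(26.982) + 3(28.085) + 12(15.999).

403.12 g/mol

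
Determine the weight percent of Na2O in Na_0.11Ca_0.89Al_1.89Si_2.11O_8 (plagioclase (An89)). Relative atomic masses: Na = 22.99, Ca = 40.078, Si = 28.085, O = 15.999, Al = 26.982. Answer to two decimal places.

Formula mass = 276.446 g/mol.
0.11 Na → 0.0550 mol Na2O per formula unit; M(Na2O) = 61.979, so Na2O mass = 3.409 g.
3.409/276.446 × 100 = 1.23 wt%.

1.23 wt%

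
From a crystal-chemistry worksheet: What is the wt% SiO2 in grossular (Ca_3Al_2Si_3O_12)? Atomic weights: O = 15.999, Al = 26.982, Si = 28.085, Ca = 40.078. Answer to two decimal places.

Molar mass of Ca_3Al_2Si_3O_12 = 3*40.078 + 2*26.982 + 3*28.085 + 12*15.999 = 450.441 g/mol.
Each formula unit contains 3 Si, equivalent to 3/1 = 3.0000 mol SiO2.
M(SiO2) = 1×28.085 + 2×15.999 = 60.083 g/mol.
Mass of SiO2 per formula unit = 3.0000 × 60.083 = 180.249 g.
SiO2 wt% = 180.249 / 450.441 × 100 = 40.02%.

40.02 wt%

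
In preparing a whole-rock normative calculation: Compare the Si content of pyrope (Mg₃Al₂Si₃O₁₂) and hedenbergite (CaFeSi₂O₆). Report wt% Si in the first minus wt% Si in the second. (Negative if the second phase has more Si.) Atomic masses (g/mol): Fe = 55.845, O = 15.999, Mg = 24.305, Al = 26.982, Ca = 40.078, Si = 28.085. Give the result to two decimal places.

First mineral: 84.255 g Si in 403.122 g formula = 20.90 wt% Si.
Second mineral: 56.170 g Si in 248.087 g formula = 22.64 wt% Si.
20.90% − 22.64% gives a difference of -1.74 percentage points.

-1.74 percentage points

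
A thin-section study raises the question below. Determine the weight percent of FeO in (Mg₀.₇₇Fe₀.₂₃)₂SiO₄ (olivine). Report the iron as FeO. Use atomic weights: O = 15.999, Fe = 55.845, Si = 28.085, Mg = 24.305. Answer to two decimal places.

M((Mg₀.₇₇Fe₀.₂₃)₂SiO₄) = 155.199 g/mol; M(FeO) = 71.844 g/mol.
Moles FeO per formula unit = 0.46 Fe ÷ 1 = 0.4600.
FeO fraction = (0.4600 × 71.844) / 155.199 = 33.048/155.199 = 0.2129.

21.29 wt%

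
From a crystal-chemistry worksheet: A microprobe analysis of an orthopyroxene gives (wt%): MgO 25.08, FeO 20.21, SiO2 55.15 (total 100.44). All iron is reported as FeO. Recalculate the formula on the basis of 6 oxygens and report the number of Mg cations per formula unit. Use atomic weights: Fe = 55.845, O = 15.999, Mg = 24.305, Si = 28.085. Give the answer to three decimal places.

MgO: 25.08/40.304 = 0.62227 mol → 0.62227 mol Mg, 0.62227 mol O.
FeO: 20.21/71.844 = 0.28130 mol → 0.28130 mol Fe, 0.28130 mol O.
SiO2: 55.15/60.083 = 0.91790 mol → 0.91790 mol Si, 1.83580 mol O.
Total oxygen = 2.73937 mol. Normalization factor = 6/2.73937 = 2.19028.
Mg per 6 O = 0.62227 × 2.19028 = 1.363.

1.363 Mg apfu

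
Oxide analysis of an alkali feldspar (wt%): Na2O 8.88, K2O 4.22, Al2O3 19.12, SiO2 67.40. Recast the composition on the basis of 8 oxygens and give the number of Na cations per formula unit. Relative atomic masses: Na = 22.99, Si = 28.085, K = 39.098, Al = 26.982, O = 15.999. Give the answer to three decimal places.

8.88 wt% Na2O ÷ 61.979 g/mol = 0.14327 mol, giving 0.28654 Na and 0.14327 O.
4.22 wt% K2O ÷ 94.195 g/mol = 0.04480 mol, giving 0.08960 K and 0.04480 O.
19.12 wt% Al2O3 ÷ 101.961 g/mol = 0.18752 mol, giving 0.37504 Al and 0.56256 O.
67.40 wt% SiO2 ÷ 60.083 g/mol = 1.12178 mol, giving 1.12178 Si and 2.24356 O.
Oxygen sums to 2.99419; scaling by 8/2.99419 = 2.67184 puts the formula on 8 O.
Na: 0.28654 × 2.67184 = 0.766 atoms per formula unit.

0.766 Na apfu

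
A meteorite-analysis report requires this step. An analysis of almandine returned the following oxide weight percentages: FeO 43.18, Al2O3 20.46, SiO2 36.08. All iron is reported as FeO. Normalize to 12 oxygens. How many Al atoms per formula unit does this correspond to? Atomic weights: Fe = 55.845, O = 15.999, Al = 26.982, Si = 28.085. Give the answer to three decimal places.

43.18 wt% FeO ÷ 71.844 g/mol = 0.60102 mol, giving 0.60102 Fe and 0.60102 O.
20.46 wt% Al2O3 ÷ 101.961 g/mol = 0.20066 mol, giving 0.40132 Al and 0.60198 O.
36.08 wt% SiO2 ÷ 60.083 g/mol = 0.60050 mol, giving 0.60050 Si and 1.20100 O.
Oxygen sums to 2.40400; scaling by 12/2.40400 = 4.99168 puts the formula on 12 O.
Al: 0.40132 × 4.99168 = 2.003 atoms per formula unit.

2.003 Al apfu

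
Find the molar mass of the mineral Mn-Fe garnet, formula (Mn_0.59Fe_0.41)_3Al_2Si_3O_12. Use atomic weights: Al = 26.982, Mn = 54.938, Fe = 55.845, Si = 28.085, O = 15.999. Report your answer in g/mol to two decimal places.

M = 1.77·54.938 + 1.23·55.845 + 2·26.982 + 3·28.085 + 12·15.999

496.14 g/mol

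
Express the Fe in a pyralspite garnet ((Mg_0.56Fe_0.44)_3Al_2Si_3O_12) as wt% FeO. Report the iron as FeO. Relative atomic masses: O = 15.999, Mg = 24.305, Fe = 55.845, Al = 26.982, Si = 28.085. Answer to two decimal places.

Formula mass = 444.755 g/mol.
1.32 Fe → 1.3200 mol FeO per formula unit; M(FeO) = 71.844, so FeO mass = 94.834 g.
94.834/444.755 × 100 = 21.32 wt%.

21.32 wt%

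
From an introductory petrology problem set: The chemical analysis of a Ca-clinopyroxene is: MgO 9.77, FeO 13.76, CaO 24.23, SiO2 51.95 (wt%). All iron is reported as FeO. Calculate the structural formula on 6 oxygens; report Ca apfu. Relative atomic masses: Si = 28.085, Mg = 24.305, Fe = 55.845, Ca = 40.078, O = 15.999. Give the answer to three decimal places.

0.999 Ca apfu

MgO: 9.77/40.304 = 0.24241 mol → 0.24241 mol Mg, 0.24241 mol O.
FeO: 13.76/71.844 = 0.19153 mol → 0.19153 mol Fe, 0.19153 mol O.
CaO: 24.23/56.077 = 0.43208 mol → 0.43208 mol Ca, 0.43208 mol O.
SiO2: 51.95/60.083 = 0.86464 mol → 0.86464 mol Si, 1.72928 mol O.
Total oxygen = 2.59530 mol. Normalization factor = 6/2.59530 = 2.31187.
Ca per 6 O = 0.43208 × 2.31187 = 0.999.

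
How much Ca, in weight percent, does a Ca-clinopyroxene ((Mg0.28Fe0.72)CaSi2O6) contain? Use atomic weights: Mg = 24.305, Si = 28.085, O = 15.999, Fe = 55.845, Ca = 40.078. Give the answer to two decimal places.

16.75 weight percent

M((Mg0.28Fe0.72)CaSi2O6) = 239.256 g/mol.
Ca contributes 1 × 40.078 = 40.078 g per mole.
40.078/239.256 = 0.1675 → 16.75%.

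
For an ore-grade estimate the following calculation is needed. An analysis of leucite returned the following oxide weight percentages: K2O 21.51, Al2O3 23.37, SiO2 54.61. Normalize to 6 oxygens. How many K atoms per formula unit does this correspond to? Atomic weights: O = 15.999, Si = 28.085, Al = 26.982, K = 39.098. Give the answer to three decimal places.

1.002 K apfu

21.51 wt% K2O ÷ 94.195 g/mol = 0.22836 mol, giving 0.45672 K and 0.22836 O.
23.37 wt% Al2O3 ÷ 101.961 g/mol = 0.22921 mol, giving 0.45842 Al and 0.68763 O.
54.61 wt% SiO2 ÷ 60.083 g/mol = 0.90891 mol, giving 0.90891 Si and 1.81782 O.
Oxygen sums to 2.73381; scaling by 6/2.73381 = 2.19474 puts the formula on 6 O.
K: 0.45672 × 2.19474 = 1.002 atoms per formula unit.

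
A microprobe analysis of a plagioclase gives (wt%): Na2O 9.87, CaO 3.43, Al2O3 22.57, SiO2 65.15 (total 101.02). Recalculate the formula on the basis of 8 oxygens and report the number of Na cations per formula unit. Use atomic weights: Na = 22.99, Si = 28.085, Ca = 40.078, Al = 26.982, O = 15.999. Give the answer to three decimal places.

0.835 Na apfu

Na2O: 9.87/61.979 = 0.15925 mol → 0.31850 mol Na, 0.15925 mol O.
CaO: 3.43/56.077 = 0.06117 mol → 0.06117 mol Ca, 0.06117 mol O.
Al2O3: 22.57/101.961 = 0.22136 mol → 0.44272 mol Al, 0.66408 mol O.
SiO2: 65.15/60.083 = 1.08433 mol → 1.08433 mol Si, 2.16866 mol O.
Total oxygen = 3.05316 mol. Normalization factor = 8/3.05316 = 2.62024.
Na per 8 O = 0.31850 × 2.62024 = 0.835.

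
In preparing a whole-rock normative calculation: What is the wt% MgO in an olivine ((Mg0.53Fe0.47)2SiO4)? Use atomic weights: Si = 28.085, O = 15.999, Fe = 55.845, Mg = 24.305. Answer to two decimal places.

M((Mg0.53Fe0.47)2SiO4) = 170.339 g/mol; M(MgO) = 40.304 g/mol.
Moles MgO per formula unit = 1.06 Mg ÷ 1 = 1.0600.
MgO fraction = (1.0600 × 40.304) / 170.339 = 42.722/170.339 = 0.2508.

25.08 wt%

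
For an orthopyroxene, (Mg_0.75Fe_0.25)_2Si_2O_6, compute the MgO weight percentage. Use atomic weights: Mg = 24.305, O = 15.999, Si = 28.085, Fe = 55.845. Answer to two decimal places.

27.92 wt%

M((Mg_0.75Fe_0.25)_2Si_2O_6) = 216.544 g/mol; M(MgO) = 40.304 g/mol.
Moles MgO per formula unit = 1.50 Mg ÷ 1 = 1.5000.
MgO fraction = (1.5000 × 40.304) / 216.544 = 60.456/216.544 = 0.2792.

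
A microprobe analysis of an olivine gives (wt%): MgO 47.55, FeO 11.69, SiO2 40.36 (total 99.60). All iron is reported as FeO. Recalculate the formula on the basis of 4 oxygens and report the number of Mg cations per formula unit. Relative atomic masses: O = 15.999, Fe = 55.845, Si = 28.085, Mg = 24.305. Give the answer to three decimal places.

MgO: 47.55/40.304 = 1.17978 mol → 1.17978 mol Mg, 1.17978 mol O.
FeO: 11.69/71.844 = 0.16271 mol → 0.16271 mol Fe, 0.16271 mol O.
SiO2: 40.36/60.083 = 0.67174 mol → 0.67174 mol Si, 1.34348 mol O.
Total oxygen = 2.68597 mol. Normalization factor = 4/2.68597 = 1.48922.
Mg per 4 O = 1.17978 × 1.48922 = 1.757.

1.757 Mg apfu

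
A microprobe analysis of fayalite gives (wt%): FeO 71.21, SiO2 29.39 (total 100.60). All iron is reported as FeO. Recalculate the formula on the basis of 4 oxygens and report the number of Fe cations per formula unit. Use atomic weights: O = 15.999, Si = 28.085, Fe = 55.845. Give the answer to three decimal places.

2.013 Fe apfu

FeO: 71.21/71.844 = 0.99118 mol → 0.99118 mol Fe, 0.99118 mol O.
SiO2: 29.39/60.083 = 0.48916 mol → 0.48916 mol Si, 0.97832 mol O.
Total oxygen = 1.96950 mol. Normalization factor = 4/1.96950 = 2.03097.
Fe per 4 O = 0.99118 × 2.03097 = 2.013.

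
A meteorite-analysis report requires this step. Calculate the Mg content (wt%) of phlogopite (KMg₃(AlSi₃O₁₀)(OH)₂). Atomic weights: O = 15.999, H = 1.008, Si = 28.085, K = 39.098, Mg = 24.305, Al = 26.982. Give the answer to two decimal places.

Molar mass of KMg₃(AlSi₃O₁₀)(OH)₂: 1·39.098 + 3·24.305 + 1·26.982 + 3·28.085 + 12·15.999 + 2·1.008 = 417.254 g/mol.
Mass of Mg per formula unit: 3 × 24.305 = 72.915 g.
Weight fraction Mg = 72.915 / 417.254 = 0.1747.

17.47 wt%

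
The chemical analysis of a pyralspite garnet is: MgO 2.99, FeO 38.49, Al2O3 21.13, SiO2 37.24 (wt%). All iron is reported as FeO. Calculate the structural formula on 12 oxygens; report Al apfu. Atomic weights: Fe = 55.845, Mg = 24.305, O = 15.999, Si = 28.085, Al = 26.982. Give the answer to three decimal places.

MgO: 2.99/40.304 = 0.07419 mol → 0.07419 mol Mg, 0.07419 mol O.
FeO: 38.49/71.844 = 0.53574 mol → 0.53574 mol Fe, 0.53574 mol O.
Al2O3: 21.13/101.961 = 0.20724 mol → 0.41448 mol Al, 0.62172 mol O.
SiO2: 37.24/60.083 = 0.61981 mol → 0.61981 mol Si, 1.23962 mol O.
Total oxygen = 2.47127 mol. Normalization factor = 12/2.47127 = 4.85580.
Al per 12 O = 0.41448 × 4.85580 = 2.013.

2.013 Al apfu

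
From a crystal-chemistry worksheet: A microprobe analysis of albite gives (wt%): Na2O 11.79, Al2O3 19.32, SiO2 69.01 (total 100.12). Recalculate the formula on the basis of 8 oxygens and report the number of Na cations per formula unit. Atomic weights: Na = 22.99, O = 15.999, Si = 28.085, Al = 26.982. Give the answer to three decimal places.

Na2O: 11.79/61.979 = 0.19023 mol → 0.38046 mol Na, 0.19023 mol O.
Al2O3: 19.32/101.961 = 0.18948 mol → 0.37896 mol Al, 0.56844 mol O.
SiO2: 69.01/60.083 = 1.14858 mol → 1.14858 mol Si, 2.29716 mol O.
Total oxygen = 3.05583 mol. Normalization factor = 8/3.05583 = 2.61795.
Na per 8 O = 0.38046 × 2.61795 = 0.996.

0.996 Na apfu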